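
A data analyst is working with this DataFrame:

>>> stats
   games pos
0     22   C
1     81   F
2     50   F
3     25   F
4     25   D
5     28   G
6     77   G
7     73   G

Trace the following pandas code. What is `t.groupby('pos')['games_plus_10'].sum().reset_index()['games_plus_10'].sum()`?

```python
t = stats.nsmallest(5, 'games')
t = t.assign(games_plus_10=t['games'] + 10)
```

200

take 5 rows with smallest games:
   games pos
0     22   C
3     25   F
4     25   D
5     28   G
2     50   F
add column games_plus_10 = t['games'] + 10:
   games pos  games_plus_10
0     22   C             32
3     25   F             35
4     25   D             35
5     28   G             38
2     50   F             60
group by pos, sum of games_plus_10:
pos
C    32
D    35
F    95
G    38
Name: games_plus_10, dtype: int64
reset_index():
  pos  games_plus_10
0   C             32
1   D             35
2   F             95
3   G             38
So sum() = 200.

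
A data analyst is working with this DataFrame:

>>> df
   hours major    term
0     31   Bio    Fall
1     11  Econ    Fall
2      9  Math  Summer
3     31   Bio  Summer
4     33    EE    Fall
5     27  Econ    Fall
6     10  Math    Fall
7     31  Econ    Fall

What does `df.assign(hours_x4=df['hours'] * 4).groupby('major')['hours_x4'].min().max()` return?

add column hours_x4 = df['hours'] * 4:
   hours major    term  hours_x4
0     31   Bio    Fall       124
1     11  Econ    Fall        44
2      9  Math  Summer        36
3     31   Bio  Summer       124
4     33    EE    Fall       132
5     27  Econ    Fall       108
6     10  Math    Fall        40
7     31  Econ    Fall       124
group by major, min of hours_x4:
major
Bio     124
EE      132
Econ     44
Math     36
Name: hours_x4, dtype: int64
The max of the resulting series is 132.

132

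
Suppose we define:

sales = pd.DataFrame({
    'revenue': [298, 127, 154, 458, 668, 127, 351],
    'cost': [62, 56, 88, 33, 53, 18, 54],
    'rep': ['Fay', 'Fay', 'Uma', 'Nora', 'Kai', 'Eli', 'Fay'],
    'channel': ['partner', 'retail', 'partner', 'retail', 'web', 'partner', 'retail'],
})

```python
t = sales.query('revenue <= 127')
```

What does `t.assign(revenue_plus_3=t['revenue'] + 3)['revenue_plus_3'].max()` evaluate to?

filter rows where revenue <= 127:
   revenue  cost  rep  channel
1      127    56  Fay   retail
5      127    18  Eli  partner
add column revenue_plus_3 = t['revenue'] + 3:
   revenue  cost  rep  channel  revenue_plus_3
1      127    56  Fay   retail             130
5      127    18  Eli  partner             130
Finally, max of column 'revenue_plus_3' = 130.

130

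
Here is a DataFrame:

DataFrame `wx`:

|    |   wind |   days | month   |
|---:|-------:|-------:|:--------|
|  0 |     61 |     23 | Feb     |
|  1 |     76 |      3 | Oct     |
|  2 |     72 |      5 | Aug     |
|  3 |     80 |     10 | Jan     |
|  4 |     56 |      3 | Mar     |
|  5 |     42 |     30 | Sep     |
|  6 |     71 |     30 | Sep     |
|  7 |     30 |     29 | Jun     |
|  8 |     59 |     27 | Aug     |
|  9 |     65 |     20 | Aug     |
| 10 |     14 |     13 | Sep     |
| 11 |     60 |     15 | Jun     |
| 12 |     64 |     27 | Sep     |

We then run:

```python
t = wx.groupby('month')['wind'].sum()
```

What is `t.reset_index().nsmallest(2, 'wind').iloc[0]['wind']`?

group by month, sum of wind:
month
Aug    196
Feb     61
Jan     80
Jun     90
Mar     56
Oct     76
Sep    191
Name: wind, dtype: int64
reset_index():
  month  wind
0   Aug   196
1   Feb    61
2   Jan    80
3   Jun    90
4   Mar    56
5   Oct    76
6   Sep   191
take 2 rows with smallest wind:
  month  wind
4   Mar    56
1   Feb    61
Finally, value at position 0, column 'wind' = 56.

56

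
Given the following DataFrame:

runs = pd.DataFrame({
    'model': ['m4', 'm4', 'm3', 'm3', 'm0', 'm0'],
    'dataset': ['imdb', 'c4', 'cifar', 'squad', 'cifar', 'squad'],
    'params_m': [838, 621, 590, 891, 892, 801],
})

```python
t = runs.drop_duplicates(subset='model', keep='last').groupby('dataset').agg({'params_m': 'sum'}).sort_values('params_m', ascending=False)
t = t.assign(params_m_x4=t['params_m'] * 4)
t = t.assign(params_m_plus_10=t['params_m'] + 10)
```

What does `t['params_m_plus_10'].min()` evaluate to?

631

drop duplicate model (keep=last):
  model dataset  params_m
1    m4      c4       621
3    m3   squad       891
5    m0   squad       801
group by dataset, sum of params_m:
         params_m
dataset          
c4            621
squad        1692
sort by params_m descending:
         params_m
dataset          
squad        1692
c4            621
add column params_m_x4 = t['params_m'] * 4:
         params_m  params_m_x4
dataset                       
squad        1692         6768
c4            621         2484
add column params_m_plus_10 = t['params_m'] + 10:
         params_m  params_m_x4  params_m_plus_10
dataset                                         
squad        1692         6768              1702
c4            621         2484               631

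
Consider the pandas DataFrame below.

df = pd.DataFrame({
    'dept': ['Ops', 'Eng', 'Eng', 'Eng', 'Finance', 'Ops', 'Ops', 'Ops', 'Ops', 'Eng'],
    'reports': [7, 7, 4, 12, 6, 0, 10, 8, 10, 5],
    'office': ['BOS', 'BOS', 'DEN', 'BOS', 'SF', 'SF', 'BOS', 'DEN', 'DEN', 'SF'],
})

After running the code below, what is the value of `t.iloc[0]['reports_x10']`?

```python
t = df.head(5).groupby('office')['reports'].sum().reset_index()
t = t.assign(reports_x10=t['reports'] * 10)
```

260

take first 5 rows:
      dept  reports office
0      Ops        7    BOS
1      Eng        7    BOS
2      Eng        4    DEN
3      Eng       12    BOS
4  Finance        6     SF
group by office, sum of reports:
office
BOS    26
DEN     4
SF      6
Name: reports, dtype: int64
reset_index():
  office  reports
0    BOS       26
1    DEN        4
2     SF        6
add column reports_x10 = t['reports'] * 10:
  office  reports  reports_x10
0    BOS       26          260
1    DEN        4           40
2     SF        6           60
The value at position 0, column 'reports_x10' is 260.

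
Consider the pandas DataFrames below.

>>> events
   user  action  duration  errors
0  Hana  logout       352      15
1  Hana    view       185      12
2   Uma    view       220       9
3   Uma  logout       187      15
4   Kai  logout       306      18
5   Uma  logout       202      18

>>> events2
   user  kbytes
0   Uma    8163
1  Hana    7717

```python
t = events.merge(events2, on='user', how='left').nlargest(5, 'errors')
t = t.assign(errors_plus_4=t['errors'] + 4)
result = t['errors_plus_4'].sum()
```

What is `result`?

98

merge on 'user' (how='left') → 6 rows:
   user  action  duration  errors  kbytes
0  Hana  logout       352      15  7717.0
1  Hana    view       185      12  7717.0
2   Uma    view       220       9  8163.0
3   Uma  logout       187      15  8163.0
4   Kai  logout       306      18     NaN
5   Uma  logout       202      18  8163.0
take 5 rows with largest errors:
   user  action  duration  errors  kbytes
4   Kai  logout       306      18     NaN
5   Uma  logout       202      18  8163.0
0  Hana  logout       352      15  7717.0
3   Uma  logout       187      15  8163.0
1  Hana    view       185      12  7717.0
add column errors_plus_4 = t['errors'] + 4:
   user  action  duration  errors  kbytes  errors_plus_4
4   Kai  logout       306      18     NaN             22
5   Uma  logout       202      18  8163.0             22
0  Hana  logout       352      15  7717.0             19
3   Uma  logout       187      15  8163.0             19
1  Hana    view       185      12  7717.0             16
Finally, sum of column 'errors_plus_4' = 98.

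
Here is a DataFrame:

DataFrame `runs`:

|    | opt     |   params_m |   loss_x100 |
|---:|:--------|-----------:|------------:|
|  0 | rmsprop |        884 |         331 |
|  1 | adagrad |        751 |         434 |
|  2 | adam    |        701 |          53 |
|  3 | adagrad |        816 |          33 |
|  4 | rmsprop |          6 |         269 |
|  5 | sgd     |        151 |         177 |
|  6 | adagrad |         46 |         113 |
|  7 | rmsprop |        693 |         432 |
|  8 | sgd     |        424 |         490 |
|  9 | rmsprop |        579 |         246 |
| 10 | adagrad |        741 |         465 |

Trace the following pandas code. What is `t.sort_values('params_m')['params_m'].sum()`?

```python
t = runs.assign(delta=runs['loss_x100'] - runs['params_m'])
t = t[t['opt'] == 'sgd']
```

add column delta = runs['loss_x100'] - runs['params_m']:
        opt  params_m  loss_x100  delta
0   rmsprop       884        331   -553
1   adagrad       751        434   -317
2      adam       701         53   -648
3   adagrad       816         33   -783
4   rmsprop         6        269    263
5       sgd       151        177     26
6   adagrad        46        113     67
7   rmsprop       693        432   -261
8       sgd       424        490     66
9   rmsprop       579        246   -333
10  adagrad       741        465   -276
filter rows where opt == 'sgd':
   opt  params_m  loss_x100  delta
5  sgd       151        177     26
8  sgd       424        490     66
sort by params_m:
   opt  params_m  loss_x100  delta
5  sgd       151        177     26
8  sgd       424        490     66

575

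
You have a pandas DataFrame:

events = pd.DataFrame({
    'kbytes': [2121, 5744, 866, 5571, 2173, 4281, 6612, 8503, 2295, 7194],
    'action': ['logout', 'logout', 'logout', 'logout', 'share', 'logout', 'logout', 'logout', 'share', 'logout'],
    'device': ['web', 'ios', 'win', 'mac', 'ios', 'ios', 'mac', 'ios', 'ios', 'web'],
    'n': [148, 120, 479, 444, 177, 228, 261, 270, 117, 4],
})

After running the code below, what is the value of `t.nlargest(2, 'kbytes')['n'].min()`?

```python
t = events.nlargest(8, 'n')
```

261

take 8 rows with largest n:
   kbytes  action device    n
2     866  logout    win  479
3    5571  logout    mac  444
7    8503  logout    ios  270
6    6612  logout    mac  261
5    4281  logout    ios  228
4    2173   share    ios  177
0    2121  logout    web  148
1    5744  logout    ios  120
take 2 rows with largest kbytes:
   kbytes  action device    n
7    8503  logout    ios  270
6    6612  logout    mac  261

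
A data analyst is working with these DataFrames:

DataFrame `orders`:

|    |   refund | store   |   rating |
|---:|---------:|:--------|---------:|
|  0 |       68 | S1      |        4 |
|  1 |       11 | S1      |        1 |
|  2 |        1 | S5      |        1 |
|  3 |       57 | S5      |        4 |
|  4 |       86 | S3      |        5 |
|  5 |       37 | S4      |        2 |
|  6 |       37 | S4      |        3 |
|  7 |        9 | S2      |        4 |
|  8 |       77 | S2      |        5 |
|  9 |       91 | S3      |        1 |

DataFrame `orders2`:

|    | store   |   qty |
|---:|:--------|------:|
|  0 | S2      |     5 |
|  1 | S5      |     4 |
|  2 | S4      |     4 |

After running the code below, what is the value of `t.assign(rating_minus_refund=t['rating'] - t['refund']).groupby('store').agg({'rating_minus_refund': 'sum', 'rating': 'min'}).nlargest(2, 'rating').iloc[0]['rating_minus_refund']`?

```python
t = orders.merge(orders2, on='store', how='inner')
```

merge on 'store' (how='inner') → 6 rows:
   refund store  rating  qty
0       1    S5       1    4
1      57    S5       4    4
2      37    S4       2    4
3      37    S4       3    4
4       9    S2       4    5
5      77    S2       5    5
add column rating_minus_refund = t['rating'] - t['refund']:
   refund store  rating  qty  rating_minus_refund
0       1    S5       1    4                    0
1      57    S5       4    4                  -53
2      37    S4       2    4                  -35
3      37    S4       3    4                  -34
4       9    S2       4    5                   -5
5      77    S2       5    5                  -72
group by store: sum(rating_minus_refund), min(rating):
       rating_minus_refund  rating
store                             
S2                     -77       4
S4                     -69       2
S5                     -53       1
take 2 rows with largest rating:
       rating_minus_refund  rating
store                             
S2                     -77       4
S4                     -69       2
Finally, value at position 0, column 'rating_minus_refund' = -77.

-77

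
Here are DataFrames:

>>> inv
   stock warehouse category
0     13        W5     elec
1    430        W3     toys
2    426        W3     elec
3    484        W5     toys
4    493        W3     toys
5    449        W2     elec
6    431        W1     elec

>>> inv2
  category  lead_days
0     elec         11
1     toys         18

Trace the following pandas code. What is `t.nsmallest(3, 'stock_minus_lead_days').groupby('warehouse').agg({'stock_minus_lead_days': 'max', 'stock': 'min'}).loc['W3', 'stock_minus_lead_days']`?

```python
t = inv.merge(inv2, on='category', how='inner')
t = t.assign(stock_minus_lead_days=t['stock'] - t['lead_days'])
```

415

merge on 'category' (how='inner') → 7 rows:
   stock warehouse category  lead_days
0     13        W5     elec         11
1    430        W3     toys         18
2    426        W3     elec         11
3    484        W5     toys         18
4    493        W3     toys         18
5    449        W2     elec         11
6    431        W1     elec         11
add column stock_minus_lead_days = t['stock'] - t['lead_days']:
   stock warehouse category  lead_days  stock_minus_lead_days
0     13        W5     elec         11                      2
1    430        W3     toys         18                    412
2    426        W3     elec         11                    415
3    484        W5     toys         18                    466
4    493        W3     toys         18                    475
5    449        W2     elec         11                    438
6    431        W1     elec         11                    420
take 3 rows with smallest stock_minus_lead_days:
   stock warehouse category  lead_days  stock_minus_lead_days
0     13        W5     elec         11                      2
1    430        W3     toys         18                    412
2    426        W3     elec         11                    415
group by warehouse: max(stock_minus_lead_days), min(stock):
           stock_minus_lead_days  stock
warehouse                              
W3                           415    426
W5                             2     13
Reading off the value at row 'W3', column 'stock_minus_lead_days', we get 415.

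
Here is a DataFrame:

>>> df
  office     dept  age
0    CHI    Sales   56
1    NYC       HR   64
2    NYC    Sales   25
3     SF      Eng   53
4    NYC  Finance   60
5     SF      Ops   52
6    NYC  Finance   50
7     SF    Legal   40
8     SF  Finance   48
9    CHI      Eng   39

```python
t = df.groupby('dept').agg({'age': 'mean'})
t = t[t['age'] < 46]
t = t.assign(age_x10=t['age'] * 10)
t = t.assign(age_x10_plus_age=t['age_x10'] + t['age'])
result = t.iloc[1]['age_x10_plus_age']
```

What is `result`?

445.5

group by dept, mean of age:
               age
dept              
Eng      46.000000
Finance  52.666667
HR       64.000000
Legal    40.000000
Ops      52.000000
Sales    40.500000
filter rows where age < 46:
        age
dept       
Legal  40.0
Sales  40.5
add column age_x10 = t['age'] * 10:
        age  age_x10
dept                
Legal  40.0    400.0
Sales  40.5    405.0
add column age_x10_plus_age = t['age_x10'] + t['age']:
        age  age_x10  age_x10_plus_age
dept                                  
Legal  40.0    400.0             440.0
Sales  40.5    405.0             445.5
The value at position 1, column 'age_x10_plus_age' is 445.5.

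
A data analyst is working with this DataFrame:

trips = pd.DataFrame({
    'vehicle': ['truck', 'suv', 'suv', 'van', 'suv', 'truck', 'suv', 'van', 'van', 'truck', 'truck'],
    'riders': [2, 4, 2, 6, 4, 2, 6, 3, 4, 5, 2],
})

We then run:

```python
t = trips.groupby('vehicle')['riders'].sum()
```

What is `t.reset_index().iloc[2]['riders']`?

13

group by vehicle, sum of riders:
vehicle
suv      16
truck    11
van      13
Name: riders, dtype: int64
reset_index():
  vehicle  riders
0     suv      16
1   truck      11
2     van      13
Then the value at position 2, column 'riders': 13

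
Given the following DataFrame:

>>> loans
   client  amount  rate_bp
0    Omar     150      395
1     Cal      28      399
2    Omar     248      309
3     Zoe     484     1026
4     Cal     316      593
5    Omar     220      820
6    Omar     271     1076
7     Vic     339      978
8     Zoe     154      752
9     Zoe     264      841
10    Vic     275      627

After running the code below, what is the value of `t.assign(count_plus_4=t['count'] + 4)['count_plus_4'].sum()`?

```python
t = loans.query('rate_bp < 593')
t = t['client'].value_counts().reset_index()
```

11

filter rows where rate_bp < 593:
  client  amount  rate_bp
0   Omar     150      395
1    Cal      28      399
2   Omar     248      309
value_counts of client:
client
Omar    2
Cal     1
Name: count, dtype: int64
reset_index():
  client  count
0   Omar      2
1    Cal      1
add column count_plus_4 = t['count'] + 4:
  client  count  count_plus_4
0   Omar      2             6
1    Cal      1             5
Reading off the sum of column 'count_plus_4', we get 11.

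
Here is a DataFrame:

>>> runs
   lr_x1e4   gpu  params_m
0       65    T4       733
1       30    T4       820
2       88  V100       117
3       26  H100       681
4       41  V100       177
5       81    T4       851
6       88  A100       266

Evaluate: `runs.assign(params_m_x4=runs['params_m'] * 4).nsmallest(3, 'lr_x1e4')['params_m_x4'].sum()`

add column params_m_x4 = runs['params_m'] * 4:
   lr_x1e4   gpu  params_m  params_m_x4
0       65    T4       733         2932
1       30    T4       820         3280
2       88  V100       117          468
3       26  H100       681         2724
4       41  V100       177          708
5       81    T4       851         3404
6       88  A100       266         1064
take 3 rows with smallest lr_x1e4:
   lr_x1e4   gpu  params_m  params_m_x4
3       26  H100       681         2724
1       30    T4       820         3280
4       41  V100       177          708
Reading off the sum of column 'params_m_x4', we get 6712.

6712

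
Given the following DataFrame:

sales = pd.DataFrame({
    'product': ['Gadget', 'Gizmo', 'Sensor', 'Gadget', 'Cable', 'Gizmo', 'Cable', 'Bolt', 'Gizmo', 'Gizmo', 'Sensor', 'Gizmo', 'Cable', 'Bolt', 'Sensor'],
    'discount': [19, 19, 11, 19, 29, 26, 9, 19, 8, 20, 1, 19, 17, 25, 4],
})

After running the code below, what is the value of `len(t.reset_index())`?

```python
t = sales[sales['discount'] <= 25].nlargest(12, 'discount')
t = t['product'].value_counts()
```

filter rows where discount <= 25:
   product  discount
0   Gadget        19
1    Gizmo        19
2   Sensor        11
3   Gadget        19
6    Cable         9
7     Bolt        19
8    Gizmo         8
9    Gizmo        20
10  Sensor         1
11   Gizmo        19
12   Cable        17
13    Bolt        25
14  Sensor         4
take 12 rows with largest discount:
   product  discount
13    Bolt        25
9    Gizmo        20
0   Gadget        19
1    Gizmo        19
3   Gadget        19
7     Bolt        19
11   Gizmo        19
12   Cable        17
2   Sensor        11
6    Cable         9
8    Gizmo         8
14  Sensor         4
value_counts of product:
product
Gizmo     4
Bolt      2
Gadget    2
Cable     2
Sensor    2
Name: count, dtype: int64
reset_index():
  product  count
0   Gizmo      4
1    Bolt      2
2  Gadget      2
3   Cable      2
4  Sensor      2
number of rows → 5

5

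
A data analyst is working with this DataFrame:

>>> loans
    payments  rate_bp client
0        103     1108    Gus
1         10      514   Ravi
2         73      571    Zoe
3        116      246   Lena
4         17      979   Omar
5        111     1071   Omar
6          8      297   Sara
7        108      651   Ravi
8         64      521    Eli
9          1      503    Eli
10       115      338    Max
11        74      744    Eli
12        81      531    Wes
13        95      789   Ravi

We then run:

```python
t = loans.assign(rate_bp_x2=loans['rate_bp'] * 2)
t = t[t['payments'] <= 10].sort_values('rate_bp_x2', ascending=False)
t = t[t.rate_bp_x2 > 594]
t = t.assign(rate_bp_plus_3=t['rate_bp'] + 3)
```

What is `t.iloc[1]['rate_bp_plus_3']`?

add column rate_bp_x2 = loans['rate_bp'] * 2:
    payments  rate_bp client  rate_bp_x2
0        103     1108    Gus        2216
1         10      514   Ravi        1028
2         73      571    Zoe        1142
3        116      246   Lena         492
4         17      979   Omar        1958
5        111     1071   Omar        2142
6          8      297   Sara         594
7        108      651   Ravi        1302
8         64      521    Eli        1042
9          1      503    Eli        1006
10       115      338    Max         676
11        74      744    Eli        1488
12        81      531    Wes        1062
13        95      789   Ravi        1578
filter rows where payments <= 10:
   payments  rate_bp client  rate_bp_x2
1        10      514   Ravi        1028
6         8      297   Sara         594
9         1      503    Eli        1006
sort by rate_bp_x2 descending:
   payments  rate_bp client  rate_bp_x2
1        10      514   Ravi        1028
9         1      503    Eli        1006
6         8      297   Sara         594
filter rows where rate_bp_x2 > 594:
   payments  rate_bp client  rate_bp_x2
1        10      514   Ravi        1028
9         1      503    Eli        1006
add column rate_bp_plus_3 = t['rate_bp'] + 3:
   payments  rate_bp client  rate_bp_x2  rate_bp_plus_3
1        10      514   Ravi        1028             517
9         1      503    Eli        1006             506

506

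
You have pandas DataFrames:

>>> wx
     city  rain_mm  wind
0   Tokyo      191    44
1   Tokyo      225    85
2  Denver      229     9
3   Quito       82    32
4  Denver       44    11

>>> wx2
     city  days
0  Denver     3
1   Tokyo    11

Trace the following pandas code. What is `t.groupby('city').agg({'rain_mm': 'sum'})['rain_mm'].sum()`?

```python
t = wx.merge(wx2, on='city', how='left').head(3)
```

645

merge on 'city' (how='left') → 5 rows:
     city  rain_mm  wind  days
0   Tokyo      191    44  11.0
1   Tokyo      225    85  11.0
2  Denver      229     9   3.0
3   Quito       82    32   NaN
4  Denver       44    11   3.0
take first 3 rows:
     city  rain_mm  wind  days
0   Tokyo      191    44  11.0
1   Tokyo      225    85  11.0
2  Denver      229     9   3.0
group by city, sum of rain_mm:
        rain_mm
city           
Denver      229
Tokyo       416
Reading off the sum of column 'rain_mm', we get 645.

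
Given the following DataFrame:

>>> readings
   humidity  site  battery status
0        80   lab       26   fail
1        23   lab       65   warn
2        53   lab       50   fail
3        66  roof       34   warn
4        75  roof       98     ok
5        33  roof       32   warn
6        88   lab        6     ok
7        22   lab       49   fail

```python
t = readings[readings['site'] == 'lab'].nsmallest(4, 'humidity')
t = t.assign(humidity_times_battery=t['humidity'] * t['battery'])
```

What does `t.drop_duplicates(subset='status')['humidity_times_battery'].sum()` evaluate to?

filter rows where site == 'lab':
   humidity site  battery status
0        80  lab       26   fail
1        23  lab       65   warn
2        53  lab       50   fail
6        88  lab        6     ok
7        22  lab       49   fail
take 4 rows with smallest humidity:
   humidity site  battery status
7        22  lab       49   fail
1        23  lab       65   warn
2        53  lab       50   fail
0        80  lab       26   fail
add column humidity_times_battery = t['humidity'] * t['battery']:
   humidity site  battery status  humidity_times_battery
7        22  lab       49   fail                    1078
1        23  lab       65   warn                    1495
2        53  lab       50   fail                    2650
0        80  lab       26   fail                    2080
drop duplicate status (keep=first):
   humidity site  battery status  humidity_times_battery
7        22  lab       49   fail                    1078
1        23  lab       65   warn                    1495
Finally, sum of column 'humidity_times_battery' = 2573.

2573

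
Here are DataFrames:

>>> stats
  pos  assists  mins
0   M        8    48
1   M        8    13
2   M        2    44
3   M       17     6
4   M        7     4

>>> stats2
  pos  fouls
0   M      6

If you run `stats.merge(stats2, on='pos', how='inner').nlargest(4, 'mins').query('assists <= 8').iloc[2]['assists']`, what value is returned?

merge on 'pos' (how='inner') → 5 rows:
  pos  assists  mins  fouls
0   M        8    48      6
1   M        8    13      6
2   M        2    44      6
3   M       17     6      6
4   M        7     4      6
take 4 rows with largest mins:
  pos  assists  mins  fouls
0   M        8    48      6
2   M        2    44      6
1   M        8    13      6
3   M       17     6      6
filter rows where assists <= 8:
  pos  assists  mins  fouls
0   M        8    48      6
2   M        2    44      6
1   M        8    13      6

8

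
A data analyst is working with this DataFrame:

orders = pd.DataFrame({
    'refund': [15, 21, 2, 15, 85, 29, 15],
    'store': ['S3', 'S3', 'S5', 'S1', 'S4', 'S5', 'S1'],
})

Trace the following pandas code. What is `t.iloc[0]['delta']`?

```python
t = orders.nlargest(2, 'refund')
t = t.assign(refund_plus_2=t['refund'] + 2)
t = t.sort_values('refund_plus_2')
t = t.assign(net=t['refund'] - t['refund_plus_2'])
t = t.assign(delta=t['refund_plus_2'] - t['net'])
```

33

take 2 rows with largest refund:
   refund store
4      85    S4
5      29    S5
add column refund_plus_2 = t['refund'] + 2:
   refund store  refund_plus_2
4      85    S4             87
5      29    S5             31
sort by refund_plus_2:
   refund store  refund_plus_2
5      29    S5             31
4      85    S4             87
add column net = t['refund'] - t['refund_plus_2']:
   refund store  refund_plus_2  net
5      29    S5             31   -2
4      85    S4             87   -2
add column delta = t['refund_plus_2'] - t['net']:
   refund store  refund_plus_2  net  delta
5      29    S5             31   -2     33
4      85    S4             87   -2     89
Then the value at position 0, column 'delta': 33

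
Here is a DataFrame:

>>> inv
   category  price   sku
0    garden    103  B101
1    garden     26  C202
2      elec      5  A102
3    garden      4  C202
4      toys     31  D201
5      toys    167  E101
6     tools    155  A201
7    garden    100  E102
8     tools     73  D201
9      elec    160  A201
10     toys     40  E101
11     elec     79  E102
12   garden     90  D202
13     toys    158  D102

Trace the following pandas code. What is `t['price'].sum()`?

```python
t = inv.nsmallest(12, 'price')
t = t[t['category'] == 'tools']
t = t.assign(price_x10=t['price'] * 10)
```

take 12 rows with smallest price:
   category  price   sku
3    garden      4  C202
2      elec      5  A102
1    garden     26  C202
4      toys     31  D201
10     toys     40  E101
8     tools     73  D201
11     elec     79  E102
12   garden     90  D202
7    garden    100  E102
0    garden    103  B101
6     tools    155  A201
13     toys    158  D102
filter rows where category == 'tools':
  category  price   sku
8    tools     73  D201
6    tools    155  A201
add column price_x10 = t['price'] * 10:
  category  price   sku  price_x10
8    tools     73  D201        730
6    tools    155  A201       1550

228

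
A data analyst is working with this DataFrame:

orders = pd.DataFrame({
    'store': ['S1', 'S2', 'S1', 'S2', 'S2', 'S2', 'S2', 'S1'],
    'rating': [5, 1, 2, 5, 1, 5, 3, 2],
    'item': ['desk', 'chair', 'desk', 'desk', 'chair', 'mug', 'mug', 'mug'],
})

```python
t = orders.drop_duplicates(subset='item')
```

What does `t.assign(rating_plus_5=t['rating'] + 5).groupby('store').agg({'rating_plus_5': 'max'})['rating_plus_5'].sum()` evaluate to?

drop duplicate item (keep=first):
  store  rating   item
0    S1       5   desk
1    S2       1  chair
5    S2       5    mug
add column rating_plus_5 = t['rating'] + 5:
  store  rating   item  rating_plus_5
0    S1       5   desk             10
1    S2       1  chair              6
5    S2       5    mug             10
group by store, max of rating_plus_5:
       rating_plus_5
store               
S1                10
S2                10

20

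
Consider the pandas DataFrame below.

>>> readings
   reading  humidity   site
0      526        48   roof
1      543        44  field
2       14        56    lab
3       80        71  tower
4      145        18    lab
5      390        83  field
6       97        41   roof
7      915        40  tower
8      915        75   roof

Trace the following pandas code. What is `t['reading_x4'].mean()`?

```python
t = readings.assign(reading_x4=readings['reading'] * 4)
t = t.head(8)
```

1355.0

add column reading_x4 = readings['reading'] * 4:
   reading  humidity   site  reading_x4
0      526        48   roof        2104
1      543        44  field        2172
2       14        56    lab          56
3       80        71  tower         320
4      145        18    lab         580
5      390        83  field        1560
6       97        41   roof         388
7      915        40  tower        3660
8      915        75   roof        3660
take first 8 rows:
   reading  humidity   site  reading_x4
0      526        48   roof        2104
1      543        44  field        2172
2       14        56    lab          56
3       80        71  tower         320
4      145        18    lab         580
5      390        83  field        1560
6       97        41   roof         388
7      915        40  tower        3660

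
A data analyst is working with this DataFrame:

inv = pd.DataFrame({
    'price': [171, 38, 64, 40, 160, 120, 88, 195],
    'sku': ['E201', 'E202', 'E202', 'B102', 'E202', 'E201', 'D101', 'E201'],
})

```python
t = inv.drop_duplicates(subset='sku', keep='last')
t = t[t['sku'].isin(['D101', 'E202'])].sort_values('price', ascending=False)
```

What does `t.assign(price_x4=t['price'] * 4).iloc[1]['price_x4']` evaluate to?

352

drop duplicate sku (keep=last):
   price   sku
3     40  B102
4    160  E202
6     88  D101
7    195  E201
filter rows where sku in ['D101', 'E202']:
   price   sku
4    160  E202
6     88  D101
sort by price descending:
   price   sku
4    160  E202
6     88  D101
add column price_x4 = t['price'] * 4:
   price   sku  price_x4
4    160  E202       640
6     88  D101       352
Hence 352.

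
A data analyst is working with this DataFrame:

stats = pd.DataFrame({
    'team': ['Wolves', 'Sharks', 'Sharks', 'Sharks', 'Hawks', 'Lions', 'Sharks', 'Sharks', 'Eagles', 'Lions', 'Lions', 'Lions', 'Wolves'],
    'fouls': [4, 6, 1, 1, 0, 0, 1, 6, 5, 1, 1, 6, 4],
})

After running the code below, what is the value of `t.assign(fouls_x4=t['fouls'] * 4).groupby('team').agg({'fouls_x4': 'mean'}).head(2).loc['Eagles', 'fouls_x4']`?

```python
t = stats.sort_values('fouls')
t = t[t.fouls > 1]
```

20.0

sort by fouls:
      team  fouls
4    Hawks      0
5    Lions      0
2   Sharks      1
3   Sharks      1
6   Sharks      1
9    Lions      1
10   Lions      1
0   Wolves      4
12  Wolves      4
8   Eagles      5
1   Sharks      6
7   Sharks      6
11   Lions      6
filter rows where fouls > 1:
      team  fouls
0   Wolves      4
12  Wolves      4
8   Eagles      5
1   Sharks      6
7   Sharks      6
11   Lions      6
add column fouls_x4 = t['fouls'] * 4:
      team  fouls  fouls_x4
0   Wolves      4        16
12  Wolves      4        16
8   Eagles      5        20
1   Sharks      6        24
7   Sharks      6        24
11   Lions      6        24
group by team, mean of fouls_x4:
        fouls_x4
team            
Eagles      20.0
Lions       24.0
Sharks      24.0
Wolves      16.0
take first 2 rows:
        fouls_x4
team            
Eagles      20.0
Lions       24.0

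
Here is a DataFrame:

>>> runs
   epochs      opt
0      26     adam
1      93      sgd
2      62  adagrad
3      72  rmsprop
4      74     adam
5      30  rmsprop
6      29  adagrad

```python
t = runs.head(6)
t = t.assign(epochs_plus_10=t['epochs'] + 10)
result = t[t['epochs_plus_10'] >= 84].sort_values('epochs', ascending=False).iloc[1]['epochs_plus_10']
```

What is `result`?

84

take first 6 rows:
   epochs      opt
0      26     adam
1      93      sgd
2      62  adagrad
3      72  rmsprop
4      74     adam
5      30  rmsprop
add column epochs_plus_10 = t['epochs'] + 10:
   epochs      opt  epochs_plus_10
0      26     adam              36
1      93      sgd             103
2      62  adagrad              72
3      72  rmsprop              82
4      74     adam              84
5      30  rmsprop              40
filter rows where epochs_plus_10 >= 84:
   epochs   opt  epochs_plus_10
1      93   sgd             103
4      74  adam              84
sort by epochs descending:
   epochs   opt  epochs_plus_10
1      93   sgd             103
4      74  adam              84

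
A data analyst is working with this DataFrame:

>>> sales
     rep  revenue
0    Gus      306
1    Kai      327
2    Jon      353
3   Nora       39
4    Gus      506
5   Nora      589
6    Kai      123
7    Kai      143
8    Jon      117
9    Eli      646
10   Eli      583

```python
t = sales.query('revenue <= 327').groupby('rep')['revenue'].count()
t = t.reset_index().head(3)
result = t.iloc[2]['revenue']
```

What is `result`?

3

filter rows where revenue <= 327:
    rep  revenue
0   Gus      306
1   Kai      327
3  Nora       39
6   Kai      123
7   Kai      143
8   Jon      117
group by rep, count of revenue:
rep
Gus     1
Jon     1
Kai     3
Nora    1
Name: revenue, dtype: int64
reset_index():
    rep  revenue
0   Gus        1
1   Jon        1
2   Kai        3
3  Nora        1
take first 3 rows:
   rep  revenue
0  Gus        1
1  Jon        1
2  Kai        3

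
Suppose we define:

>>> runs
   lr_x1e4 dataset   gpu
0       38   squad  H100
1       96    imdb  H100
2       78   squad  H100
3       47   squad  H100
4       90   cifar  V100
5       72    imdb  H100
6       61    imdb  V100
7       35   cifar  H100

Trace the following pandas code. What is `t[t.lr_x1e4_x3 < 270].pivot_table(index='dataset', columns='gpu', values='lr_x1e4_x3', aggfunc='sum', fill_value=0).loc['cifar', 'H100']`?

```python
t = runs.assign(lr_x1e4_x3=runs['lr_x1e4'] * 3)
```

105

add column lr_x1e4_x3 = runs['lr_x1e4'] * 3:
   lr_x1e4 dataset   gpu  lr_x1e4_x3
0       38   squad  H100         114
1       96    imdb  H100         288
2       78   squad  H100         234
3       47   squad  H100         141
4       90   cifar  V100         270
5       72    imdb  H100         216
6       61    imdb  V100         183
7       35   cifar  H100         105
filter rows where lr_x1e4_x3 < 270:
   lr_x1e4 dataset   gpu  lr_x1e4_x3
0       38   squad  H100         114
2       78   squad  H100         234
3       47   squad  H100         141
5       72    imdb  H100         216
6       61    imdb  V100         183
7       35   cifar  H100         105
pivot: rows=dataset, cols=gpu, sum(lr_x1e4_x3):
gpu      H100  V100
dataset            
cifar     105     0
imdb      216   183
squad     489     0
Reading off the value at row 'cifar', column 'H100', we get 105.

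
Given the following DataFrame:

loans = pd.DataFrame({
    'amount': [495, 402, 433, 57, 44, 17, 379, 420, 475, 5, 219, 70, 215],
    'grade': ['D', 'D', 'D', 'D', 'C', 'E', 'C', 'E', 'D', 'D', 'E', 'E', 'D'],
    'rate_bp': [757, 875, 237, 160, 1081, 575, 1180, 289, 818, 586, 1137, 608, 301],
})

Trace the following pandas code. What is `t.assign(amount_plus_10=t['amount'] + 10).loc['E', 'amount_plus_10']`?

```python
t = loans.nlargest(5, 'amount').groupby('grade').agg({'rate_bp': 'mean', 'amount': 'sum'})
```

430

take 5 rows with largest amount:
   amount grade  rate_bp
0     495     D      757
8     475     D      818
2     433     D      237
7     420     E      289
1     402     D      875
group by grade: mean(rate_bp), sum(amount):
       rate_bp  amount
grade                 
D       671.75    1805
E       289.00     420
add column amount_plus_10 = t['amount'] + 10:
       rate_bp  amount  amount_plus_10
grade                                 
D       671.75    1805            1815
E       289.00     420             430
Reading off the value at row 'E', column 'amount_plus_10', we get 430.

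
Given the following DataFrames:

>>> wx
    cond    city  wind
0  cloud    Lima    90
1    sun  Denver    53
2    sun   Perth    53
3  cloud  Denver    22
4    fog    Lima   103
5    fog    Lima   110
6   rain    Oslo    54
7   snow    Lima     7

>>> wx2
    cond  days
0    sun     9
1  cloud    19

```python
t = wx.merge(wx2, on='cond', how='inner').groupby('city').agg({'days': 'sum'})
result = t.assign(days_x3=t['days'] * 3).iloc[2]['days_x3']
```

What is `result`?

merge on 'cond' (how='inner') → 4 rows:
    cond    city  wind  days
0  cloud    Lima    90    19
1    sun  Denver    53     9
2    sun   Perth    53     9
3  cloud  Denver    22    19
group by city, sum of days:
        days
city        
Denver    28
Lima      19
Perth      9
add column days_x3 = t['days'] * 3:
        days  days_x3
city                 
Denver    28       84
Lima      19       57
Perth      9       27
value at position 2, column 'days_x3' → 27

27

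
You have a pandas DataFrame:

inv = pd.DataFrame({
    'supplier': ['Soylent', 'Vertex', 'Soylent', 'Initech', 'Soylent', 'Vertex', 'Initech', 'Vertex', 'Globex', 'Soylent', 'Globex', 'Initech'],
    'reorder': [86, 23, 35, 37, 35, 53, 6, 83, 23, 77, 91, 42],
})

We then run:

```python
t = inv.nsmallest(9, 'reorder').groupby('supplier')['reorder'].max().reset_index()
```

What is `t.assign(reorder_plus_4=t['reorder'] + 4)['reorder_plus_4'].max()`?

81

take 9 rows with smallest reorder:
   supplier  reorder
6   Initech        6
1    Vertex       23
8    Globex       23
2   Soylent       35
4   Soylent       35
3   Initech       37
11  Initech       42
5    Vertex       53
9   Soylent       77
group by supplier, max of reorder:
supplier
Globex     23
Initech    42
Soylent    77
Vertex     53
Name: reorder, dtype: int64
reset_index():
  supplier  reorder
0   Globex       23
1  Initech       42
2  Soylent       77
3   Vertex       53
add column reorder_plus_4 = t['reorder'] + 4:
  supplier  reorder  reorder_plus_4
0   Globex       23              27
1  Initech       42              46
2  Soylent       77              81
3   Vertex       53              57
Then the max of column 'reorder_plus_4': 81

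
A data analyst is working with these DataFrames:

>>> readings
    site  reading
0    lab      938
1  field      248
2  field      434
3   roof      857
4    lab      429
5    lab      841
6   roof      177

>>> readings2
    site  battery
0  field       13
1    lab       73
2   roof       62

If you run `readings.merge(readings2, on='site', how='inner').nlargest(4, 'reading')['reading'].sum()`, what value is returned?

3070

merge on 'site' (how='inner') → 7 rows:
    site  reading  battery
0    lab      938       73
1  field      248       13
2  field      434       13
3   roof      857       62
4    lab      429       73
5    lab      841       73
6   roof      177       62
take 4 rows with largest reading:
    site  reading  battery
0    lab      938       73
3   roof      857       62
5    lab      841       73
2  field      434       13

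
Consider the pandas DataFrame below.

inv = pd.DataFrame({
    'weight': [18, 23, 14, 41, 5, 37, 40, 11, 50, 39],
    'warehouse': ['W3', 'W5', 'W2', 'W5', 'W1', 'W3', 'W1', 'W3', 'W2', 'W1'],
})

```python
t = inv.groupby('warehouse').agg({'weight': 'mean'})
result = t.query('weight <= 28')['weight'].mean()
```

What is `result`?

25.0

group by warehouse, mean of weight:
           weight
warehouse        
W1           28.0
W2           32.0
W3           22.0
W5           32.0
filter rows where weight <= 28:
           weight
warehouse        
W1           28.0
W3           22.0
mean of column 'weight' → 25.0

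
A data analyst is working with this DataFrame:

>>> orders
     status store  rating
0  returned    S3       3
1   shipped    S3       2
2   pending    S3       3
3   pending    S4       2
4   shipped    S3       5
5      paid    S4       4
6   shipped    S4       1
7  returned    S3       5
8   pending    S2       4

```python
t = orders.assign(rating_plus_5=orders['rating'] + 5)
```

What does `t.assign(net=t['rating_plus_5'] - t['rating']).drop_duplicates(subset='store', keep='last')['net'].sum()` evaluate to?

add column rating_plus_5 = orders['rating'] + 5:
     status store  rating  rating_plus_5
0  returned    S3       3              8
1   shipped    S3       2              7
2   pending    S3       3              8
3   pending    S4       2              7
4   shipped    S3       5             10
5      paid    S4       4              9
6   shipped    S4       1              6
7  returned    S3       5             10
8   pending    S2       4              9
add column net = t['rating_plus_5'] - t['rating']:
     status store  rating  rating_plus_5  net
0  returned    S3       3              8    5
1   shipped    S3       2              7    5
2   pending    S3       3              8    5
3   pending    S4       2              7    5
4   shipped    S3       5             10    5
5      paid    S4       4              9    5
6   shipped    S4       1              6    5
7  returned    S3       5             10    5
8   pending    S2       4              9    5
drop duplicate store (keep=last):
     status store  rating  rating_plus_5  net
6   shipped    S4       1              6    5
7  returned    S3       5             10    5
8   pending    S2       4              9    5
Reading off the sum of column 'net', we get 15.

15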